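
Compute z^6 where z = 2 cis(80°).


r^6 = 2^6 = 64
n*theta = 6*80° = 480° = 120° (mod 360)
a = 64*cos(120°) = -32.0000
b = 64*sin(120°) = 55.4256

64 cis(120°) = -32.0000 + 55.4256i


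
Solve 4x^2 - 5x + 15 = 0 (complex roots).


disc = (-5)^2 - 4*4*15 = 25 - 240 = -215
sqrt(|disc|) = sqrt(215) = 14.6629
Real part = 5/(2*4) = 0.6250
Imag part = 14.6629/(2*4) = 1.8329

0.6250 ± 1.8329i


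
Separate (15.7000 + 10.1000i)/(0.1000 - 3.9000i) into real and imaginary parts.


Multiply by conjugate: (15.7000 + 10.1000i)(0.1000 + 3.9000i) / (0.1^2 + (-3.9)^2)
Numerator real = 15.7*0.1 + 10.1*(-3.9) = -37.82
Numerator imag = 10.1*0.1 - 15.7*(-3.9) = 62.24
Denominator = 15.22
Re(z) = -37.82/15.22 = -2.4849
Im(z) = 62.24/15.22 = 4.0894

Re(z) = -2.4849, Im(z) = 4.0894


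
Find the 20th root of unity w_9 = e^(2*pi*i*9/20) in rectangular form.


Angle = 360*9/20 = 162°
a = cos(162°) = -0.9511
b = sin(162°) = 0.3090

-0.9511 + 0.3090i


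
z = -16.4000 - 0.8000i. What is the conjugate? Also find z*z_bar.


z_bar = -16.4000 + 0.8000i
z*z_bar = (-16.4)^2 + (-0.8)^2 = 268.96 + 0.64 = 269.6

z_bar = -16.4000 + 0.8000i, z*z_bar = 269.6


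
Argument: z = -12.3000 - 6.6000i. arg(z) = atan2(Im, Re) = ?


Re = -12.3, Im = -6.6
arg = atan2(-6.6, -12.3) = -151.7826 degrees

arg(z) = -151.7826 degrees


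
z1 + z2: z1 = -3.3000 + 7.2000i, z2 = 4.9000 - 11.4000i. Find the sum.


Real: -3.3 + 4.9 = 1.6
Imag: 7.2 - 11.4 = -4.2

1.6000 - 4.2000i


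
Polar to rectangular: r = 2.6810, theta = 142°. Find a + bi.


a = 2.6810*cos(142°) = 2.6810*(-0.78801) = -2.1127
b = 2.6810*sin(142°) = 2.6810*0.61566 = 1.6506

-2.1127 + 1.6506i


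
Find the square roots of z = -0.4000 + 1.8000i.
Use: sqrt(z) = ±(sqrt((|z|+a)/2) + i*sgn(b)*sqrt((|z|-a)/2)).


|z| = sqrt(0.16+3.24) = 1.8439
sqrt((|z|+a)/2) = sqrt((1.8439+(-0.4))/2) = sqrt(0.7220) = 0.8497
sqrt((|z|-a)/2) = sqrt((1.8439-(-0.4))/2) = sqrt(1.1220) = 1.0592

±(0.8497 + 1.0592i) i.e. 0.8497 + 1.0592i and -0.8497 - 1.0592i


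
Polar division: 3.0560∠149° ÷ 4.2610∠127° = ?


r = 3.0560 / 4.2610 = 0.7172
theta = 149° - 127° = 22° = 22° (mod 360)

0.7172 cis(22°)


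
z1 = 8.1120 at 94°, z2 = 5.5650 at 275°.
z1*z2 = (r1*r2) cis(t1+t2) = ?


r = 8.1120 * 5.5650 = 45.1433
theta = 94° + 275° = 369° = 9° (mod 360)

45.1433 cis(9°)


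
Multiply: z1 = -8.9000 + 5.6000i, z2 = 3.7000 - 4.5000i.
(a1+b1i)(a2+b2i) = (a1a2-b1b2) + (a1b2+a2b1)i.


Real = -8.9*3.7 - 5.6*(-4.5) = -32.93 - (-25.2) = -7.73
Imag = -8.9*(-4.5) + 3.7*5.6 = 40.05 + 20.72 = 60.77

-7.7300 + 60.7700i


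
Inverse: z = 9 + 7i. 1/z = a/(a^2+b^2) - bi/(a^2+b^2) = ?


|z|^2 = 81+49 = 130
1/z = (9 - 7i)/130

1/z = 0.0692 - 0.0538i


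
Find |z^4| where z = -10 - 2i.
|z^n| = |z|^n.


|z| = sqrt(100+4) = sqrt(104) = 10.1980
|z^4| = |z|^4 = (sqrt(104))^4 = 104^2 = 10816

|z^4| = 10816


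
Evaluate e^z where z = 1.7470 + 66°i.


e^1.7470 = 5.73736
cos(66°) = 0.40674
sin(66°) = 0.913545
Real = 5.73736*0.40674 = 2.3336
Imag = 5.73736*0.913545 = 5.2413

2.3336 + 5.2413i


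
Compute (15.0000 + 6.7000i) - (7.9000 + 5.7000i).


Real: 15 - 7.9 = 7.1
Imag: 6.7 - 5.7 = 1

7.1000 + i


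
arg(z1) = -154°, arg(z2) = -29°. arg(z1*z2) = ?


arg(z1*z2) = -154° - 29° = -183°
Normalized to (-180°, 180°]: 177°

177°


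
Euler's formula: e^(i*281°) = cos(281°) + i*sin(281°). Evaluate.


cos(281°) = 0.1908
sin(281°) = -0.9816

e^(i*281°) = 0.1908 - 0.9816i


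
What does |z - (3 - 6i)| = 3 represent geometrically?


|z - z0| = r is a circle with center z0 and radius r.
Center = (3, -6), radius = 3

Circle with center (3, -6) and radius 3


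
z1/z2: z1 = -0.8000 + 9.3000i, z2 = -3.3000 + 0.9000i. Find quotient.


Conjugate of z2 = -3.3000 - 0.9000i
Numerator: (-0.8000 + 9.3000i)(-3.3000 - 0.9000i) = 11.0100 - 29.9700i
Denominator: (-3.3)^2 + 0.9^2 = 11.7
Result = (11.0100 - 29.9700i)/11.7

0.9410 - 2.5615i


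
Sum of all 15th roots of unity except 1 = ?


With w = e^(2*pi*i/15), all 15 of the 15th roots of unity w^0 = 1, w, ..., w^(14) sum to 0: 1 + w + ... + w^(14) = (1 - w^15)/(1 - w) = 0 since w^15 = 1, w ≠ 1.
Removing the root 1: w + w^2 + ... + w^(14) = 0 - 1 = -1

Sum = -1


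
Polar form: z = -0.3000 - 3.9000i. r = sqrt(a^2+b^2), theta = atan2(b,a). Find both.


r = sqrt(0.09+15.21) = sqrt(15.3) = 3.9115
theta = atan2(-3.9, -0.3) = -94.3987 degrees

r = 3.9115, theta = -94.3987 degrees


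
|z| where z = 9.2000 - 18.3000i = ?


|z| = sqrt(9.2^2 + (-18.3)^2) = sqrt(84.64 + 334.89) = sqrt(419.53) = 20.4824

|z| = 20.4824


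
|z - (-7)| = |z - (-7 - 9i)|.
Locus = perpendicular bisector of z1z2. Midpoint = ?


Equal distances means the locus is the perpendicular bisector of z1 and z2.
Midpoint = ((-7+(-7))/2, (0+(-9))/2) = (-7.0000, -4.5000)

Perpendicular bisector through (-7.0000, -4.5000)


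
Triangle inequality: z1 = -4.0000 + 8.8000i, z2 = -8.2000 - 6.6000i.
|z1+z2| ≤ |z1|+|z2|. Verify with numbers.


|z1| = sqrt((-4)^2 + 8.8^2) = sqrt(93.44) = 9.6664
|z2| = sqrt((-8.2)^2 + (-6.6)^2) = sqrt(110.8) = 10.5262
z1+z2 = -12.2000 + 2.2000i
|z1+z2| = sqrt(153.68) = 12.3968
|z1|+|z2| = 9.6664 + 10.5262 = 20.1926

|z1+z2| = 12.3968 ≤ |z1|+|z2| = 20.1926 (verified)


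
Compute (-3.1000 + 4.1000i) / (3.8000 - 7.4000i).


Conjugate of z2 = 3.8000 + 7.4000i
Numerator: (-3.1000 + 4.1000i)(3.8000 + 7.4000i) = -42.1200 - 7.3600i
Denominator: 3.8^2 + (-7.4)^2 = 69.2
Result = (-42.1200 - 7.3600i)/69.2

-0.6087 - 0.1064i


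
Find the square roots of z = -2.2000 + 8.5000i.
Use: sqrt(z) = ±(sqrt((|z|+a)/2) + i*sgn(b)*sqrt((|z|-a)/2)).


|z| = sqrt(4.84+72.25) = 8.7801
sqrt((|z|+a)/2) = sqrt((8.7801+(-2.2))/2) = sqrt(3.2900) = 1.8138
sqrt((|z|-a)/2) = sqrt((8.7801-(-2.2))/2) = sqrt(5.4900) = 2.3431

±(1.8138 + 2.3431i) i.e. 1.8138 + 2.3431i and -1.8138 - 2.3431i


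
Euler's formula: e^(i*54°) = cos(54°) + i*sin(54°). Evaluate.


cos(54°) = 0.5878
sin(54°) = 0.8090

e^(i*54°) = 0.5878 + 0.8090i


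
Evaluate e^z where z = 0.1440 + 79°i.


e^0.1440 = 1.1549
cos(79°) = 0.1908
sin(79°) = 0.98163
Real = 1.1549*0.1908 = 0.2204
Imag = 1.1549*0.98163 = 1.1337

0.2204 + 1.1337i


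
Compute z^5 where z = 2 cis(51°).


r^5 = 2^5 = 32
n*theta = 5*51° = 255° = 255° (mod 360)
a = 32*cos(255°) = -8.2822
b = 32*sin(255°) = -30.9096

32 cis(255°) = -8.2822 - 30.9096i


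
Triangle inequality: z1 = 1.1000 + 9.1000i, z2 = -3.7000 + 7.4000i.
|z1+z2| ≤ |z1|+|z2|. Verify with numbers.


|z1| = sqrt(1.1^2 + 9.1^2) = sqrt(84.02) = 9.1662
|z2| = sqrt((-3.7)^2 + 7.4^2) = sqrt(68.45) = 8.2735
z1+z2 = -2.6000 + 16.5000i
|z1+z2| = sqrt(279.01) = 16.7036
|z1|+|z2| = 9.1662 + 8.2735 = 17.4397

|z1+z2| = 16.7036 ≤ |z1|+|z2| = 17.4397 (verified)


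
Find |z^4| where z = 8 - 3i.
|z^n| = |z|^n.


|z| = sqrt(64+9) = sqrt(73) = 8.5440
|z^4| = |z|^4 = (sqrt(73))^4 = 73^2 = 5329

|z^4| = 5329


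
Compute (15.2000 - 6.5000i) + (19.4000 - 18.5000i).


Real: 15.2 + 19.4 = 34.6
Imag: -6.5 - 18.5 = -25

34.6000 - 25.0000i


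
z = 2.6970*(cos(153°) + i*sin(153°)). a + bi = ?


a = 2.6970*cos(153°) = 2.6970*(-0.891) = -2.4030
b = 2.6970*sin(153°) = 2.6970*0.454 = 1.2244

-2.4030 + 1.2244i


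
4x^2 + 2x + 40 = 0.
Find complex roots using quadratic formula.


disc = 2^2 - 4*4*40 = 4 - 640 = -636
sqrt(|disc|) = sqrt(636) = 25.2190
Real part = -2/(2*4) = -0.2500
Imag part = 25.2190/(2*4) = 3.1524

-0.2500 ± 3.1524i


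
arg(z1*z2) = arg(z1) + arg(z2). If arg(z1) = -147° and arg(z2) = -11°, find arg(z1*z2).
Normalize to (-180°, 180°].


arg(z1*z2) = -147° - 11° = -158°
Normalized to (-180°, 180°]: -158°

-158°


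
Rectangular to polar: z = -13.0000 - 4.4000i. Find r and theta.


r = sqrt(169+19.36) = sqrt(188.36) = 13.7244
theta = atan2(-4.4, -13) = -161.3010 degrees

r = 13.7244, theta = -161.3010 degrees


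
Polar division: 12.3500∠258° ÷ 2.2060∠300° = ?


r = 12.3500 / 2.2060 = 5.5984
theta = 258° - 300° = -42° = 318° (mod 360)

5.5984 cis(318°)


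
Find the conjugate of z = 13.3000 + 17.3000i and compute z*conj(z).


z_bar = 13.3000 - 17.3000i
z*z_bar = 13.3^2 + 17.3^2 = 176.89 + 299.29 = 476.18

z_bar = 13.3000 - 17.3000i, z*z_bar = 476.18


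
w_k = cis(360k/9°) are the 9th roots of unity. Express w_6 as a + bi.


Angle = 360*6/9 = 240°
a = cos(240°) = -0.5000
b = sin(240°) = -0.8660

-0.5000 - 0.8660i


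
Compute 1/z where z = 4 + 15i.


|z|^2 = 16+225 = 241
1/z = (4 - 15i)/241

1/z = 0.0166 - 0.0622i


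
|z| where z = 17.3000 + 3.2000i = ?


|z| = sqrt(17.3^2 + 3.2^2) = sqrt(299.29 + 10.24) = sqrt(309.53) = 17.5935

|z| = 17.5935


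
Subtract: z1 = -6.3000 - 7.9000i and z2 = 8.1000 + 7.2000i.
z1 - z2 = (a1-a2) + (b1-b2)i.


Real: -6.3 - 8.1 = -14.4
Imag: -7.9 - 7.2 = -15.1

-14.4000 - 15.1000i


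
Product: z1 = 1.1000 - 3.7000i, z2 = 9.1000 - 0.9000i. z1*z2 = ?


Real = 1.1*9.1 - (-3.7)*(-0.9) = 10.01 - 3.33 = 6.68
Imag = 1.1*(-0.9) + 9.1*(-3.7) = -0.99 - (33.67) = -34.66

6.6800 - 34.6600i


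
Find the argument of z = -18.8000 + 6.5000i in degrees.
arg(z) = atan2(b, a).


Re = -18.8, Im = 6.5
arg = atan2(6.5, -18.8) = 160.9274 degrees

arg(z) = 160.9274 degrees


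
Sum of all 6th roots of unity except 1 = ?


With w = e^(2*pi*i/6), all 6 of the 6th roots of unity w^0 = 1, w, ..., w^(5) sum to 0: 1 + w + ... + w^(5) = (1 - w^6)/(1 - w) = 0 since w^6 = 1, w ≠ 1.
Removing the root 1: w + w^2 + ... + w^(5) = 0 - 1 = -1

Sum = -1


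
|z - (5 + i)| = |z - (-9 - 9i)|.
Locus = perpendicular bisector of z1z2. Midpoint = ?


Equal distances means the locus is the perpendicular bisector of z1 and z2.
Midpoint = ((5+(-9))/2, (1+(-9))/2) = (-2.0000, -4.0000)

Perpendicular bisector through (-2.0000, -4.0000)


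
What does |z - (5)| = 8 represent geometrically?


|z - z0| = r is a circle with center z0 and radius r.
Center = (5, 0), radius = 8

Circle with center (5, 0) and radius 8


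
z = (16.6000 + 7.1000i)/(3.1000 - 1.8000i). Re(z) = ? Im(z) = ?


Multiply by conjugate: (16.6000 + 7.1000i)(3.1000 + 1.8000i) / (3.1^2 + (-1.8)^2)
Numerator real = 16.6*3.1 + 7.1*(-1.8) = 38.68
Numerator imag = 7.1*3.1 - 16.6*(-1.8) = 51.89
Denominator = 12.85
Re(z) = 38.68/12.85 = 3.0101
Im(z) = 51.89/12.85 = 4.0381

Re(z) = 3.0101, Im(z) = 4.0381


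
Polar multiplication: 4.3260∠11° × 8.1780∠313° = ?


r = 4.3260 * 8.1780 = 35.3780
theta = 11° + 313° = 324° = 324° (mod 360)

35.3780 cis(324°)


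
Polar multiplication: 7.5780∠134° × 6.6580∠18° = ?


r = 7.5780 * 6.6580 = 50.4543
theta = 134° + 18° = 152° = 152° (mod 360)

50.4543 cis(152°)


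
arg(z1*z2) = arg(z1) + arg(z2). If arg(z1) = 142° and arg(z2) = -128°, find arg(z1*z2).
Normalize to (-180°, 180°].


arg(z1*z2) = 142° - 128° = 14°
Normalized to (-180°, 180°]: 14°

14°


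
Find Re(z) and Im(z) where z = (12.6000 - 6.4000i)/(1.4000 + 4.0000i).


Multiply by conjugate: (12.6000 - 6.4000i)(1.4000 - 4.0000i) / (1.4^2 + 4^2)
Numerator real = 12.6*1.4 - (6.4)*4 = -7.96
Numerator imag = -6.4*1.4 - 12.6*4 = -59.36
Denominator = 17.96
Re(z) = -7.96/17.96 = -0.4432
Im(z) = -59.36/17.96 = -3.3051

Re(z) = -0.4432, Im(z) = -3.3051


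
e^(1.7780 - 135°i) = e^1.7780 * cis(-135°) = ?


e^1.7780 = 5.9180
cos(-135°) = -0.70711
sin(-135°) = -0.70711
Real = 5.9180*(-0.70711) = -4.1847
Imag = 5.9180*(-0.70711) = -4.1847

-4.1847 - 4.1847i


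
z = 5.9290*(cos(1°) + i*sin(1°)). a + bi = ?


a = 5.9290*cos(1°) = 5.9290*0.99985 = 5.9281
b = 5.9290*sin(1°) = 5.9290*0.01745 = 0.1035

5.9281 + 0.1035i


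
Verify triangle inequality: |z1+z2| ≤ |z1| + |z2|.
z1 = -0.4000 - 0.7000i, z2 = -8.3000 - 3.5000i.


|z1| = sqrt((-0.4)^2 + (-0.7)^2) = sqrt(0.65) = 0.8062
|z2| = sqrt((-8.3)^2 + (-3.5)^2) = sqrt(81.14) = 9.0078
z1+z2 = -8.7000 - 4.2000i
|z1+z2| = sqrt(93.33) = 9.6607
|z1|+|z2| = 0.8062 + 9.0078 = 9.8140

|z1+z2| = 9.6607 ≤ |z1|+|z2| = 9.8140 (verified)


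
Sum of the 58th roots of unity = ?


The sum of all 58th roots of unity is 0.
Geometric series: (1 - w^58)/(1 - w) = (1-1)/(1-w) = 0 since w^58 = 1, w ≠ 1.
Alternatively: coefficient of z^57 in z^58 - 1 is 0.

0


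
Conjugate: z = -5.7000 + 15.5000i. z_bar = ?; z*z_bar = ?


z_bar = -5.7000 - 15.5000i
z*z_bar = (-5.7)^2 + 15.5^2 = 32.49 + 240.25 = 272.74

z_bar = -5.7000 - 15.5000i, z*z_bar = 272.74


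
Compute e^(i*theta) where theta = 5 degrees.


cos(5°) = 0.9962
sin(5°) = 0.0872

e^(i*5°) = 0.9962 + 0.0872i


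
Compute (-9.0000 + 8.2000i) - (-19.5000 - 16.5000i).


Real: -9 + 19.5 = 10.5
Imag: 8.2 + 16.5 = 24.7

10.5000 + 24.7000i


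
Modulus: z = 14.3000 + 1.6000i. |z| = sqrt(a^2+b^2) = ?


|z| = sqrt(14.3^2 + 1.6^2) = sqrt(204.49 + 2.56) = sqrt(207.05) = 14.3892

|z| = 14.3892


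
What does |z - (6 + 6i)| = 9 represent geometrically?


|z - z0| = r is a circle with center z0 and radius r.
Center = (6, 6), radius = 9

Circle with center (6, 6) and radius 9


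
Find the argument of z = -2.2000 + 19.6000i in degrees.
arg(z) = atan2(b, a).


Re = -2.2, Im = 19.6
arg = atan2(19.6, -2.2) = 96.4044 degrees

arg(z) = 96.4044 degrees


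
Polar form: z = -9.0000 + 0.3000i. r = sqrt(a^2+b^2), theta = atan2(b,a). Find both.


r = sqrt(81+0.09) = sqrt(81.09) = 9.0050
theta = atan2(0.3, -9) = 178.0908 degrees

r = 9.0050, theta = 178.0908 degrees


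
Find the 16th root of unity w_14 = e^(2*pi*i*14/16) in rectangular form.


Angle = 360*14/16 = 315°
a = cos(315°) = 0.7071
b = sin(315°) = -0.7071

0.7071 - 0.7071i


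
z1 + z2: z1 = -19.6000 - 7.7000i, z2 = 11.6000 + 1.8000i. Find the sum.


Real: -19.6 + 11.6 = -8
Imag: -7.7 + 1.8 = -5.9

-8.0000 - 5.9000i


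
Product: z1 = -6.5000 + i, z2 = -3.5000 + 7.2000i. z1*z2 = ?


Real = -6.5*(-3.5) - 1*7.2 = 22.75 - 7.2 = 15.55
Imag = -6.5*7.2 - (3.5)*1 = -46.8 - (3.5) = -50.3

15.5500 - 50.3000i


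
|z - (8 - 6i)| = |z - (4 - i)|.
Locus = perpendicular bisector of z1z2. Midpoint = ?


Equal distances means the locus is the perpendicular bisector of z1 and z2.
Midpoint = ((8+4)/2, (-6+(-1))/2) = (6.0000, -3.5000)

Perpendicular bisector through (6.0000, -3.5000)


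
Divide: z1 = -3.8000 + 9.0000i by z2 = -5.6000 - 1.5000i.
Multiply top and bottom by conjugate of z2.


Conjugate of z2 = -5.6000 + 1.5000i
Numerator: (-3.8000 + 9.0000i)(-5.6000 + 1.5000i) = 7.7800 - 56.1000i
Denominator: (-5.6)^2 + (-1.5)^2 = 33.61
Result = (7.7800 - 56.1000i)/33.61

0.2315 - 1.6691i


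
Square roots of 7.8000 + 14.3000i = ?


|z| = sqrt(60.84+204.49) = 16.2890
sqrt((|z|+a)/2) = sqrt((16.2890+7.8)/2) = sqrt(12.0445) = 3.4705
sqrt((|z|-a)/2) = sqrt((16.2890-7.8)/2) = sqrt(4.2445) = 2.0602

±(3.4705 + 2.0602i) i.e. 3.4705 + 2.0602i and -3.4705 - 2.0602i


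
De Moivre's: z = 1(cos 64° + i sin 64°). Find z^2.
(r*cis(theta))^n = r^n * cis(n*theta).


r^2 = 1^2 = 1
n*theta = 2*64° = 128° = 128° (mod 360)
a = 1*cos(128°) = -0.6157
b = 1*sin(128°) = 0.7880

1 cis(128°) = -0.6157 + 0.7880i


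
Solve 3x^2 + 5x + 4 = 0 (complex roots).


disc = 5^2 - 4*3*4 = 25 - 48 = -23
sqrt(|disc|) = sqrt(23) = 4.7958
Real part = -5/(2*3) = -0.8333
Imag part = 4.7958/(2*3) = 0.7993

-0.8333 ± 0.7993i


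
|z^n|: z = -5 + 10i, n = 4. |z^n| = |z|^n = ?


|z| = sqrt(25+100) = sqrt(125) = 11.1803
|z^4| = |z|^4 = (sqrt(125))^4 = 125^2 = 15625

|z^4| = 15625


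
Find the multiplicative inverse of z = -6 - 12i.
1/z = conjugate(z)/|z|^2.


|z|^2 = 36+144 = 180
1/z = (-6 + 12i)/180

1/z = -0.0333 + 0.0667i


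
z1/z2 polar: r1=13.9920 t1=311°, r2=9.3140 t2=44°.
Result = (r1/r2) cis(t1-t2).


r = 13.9920 / 9.3140 = 1.5023
theta = 311° - 44° = 267° = 267° (mod 360)

1.5023 cis(267°)


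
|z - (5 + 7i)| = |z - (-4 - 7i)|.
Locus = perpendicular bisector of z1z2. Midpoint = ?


Equal distances means the locus is the perpendicular bisector of z1 and z2.
Midpoint = ((5+(-4))/2, (7+(-7))/2) = (0.5000, 0)

Perpendicular bisector through (0.5000, 0)


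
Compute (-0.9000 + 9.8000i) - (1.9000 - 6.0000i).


Real: -0.9 - 1.9 = -2.8
Imag: 9.8 + 6 = 15.8

-2.8000 + 15.8000i


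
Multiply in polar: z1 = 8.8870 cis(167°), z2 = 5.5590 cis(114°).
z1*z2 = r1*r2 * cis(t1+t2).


r = 8.8870 * 5.5590 = 49.4028
theta = 167° + 114° = 281° = 281° (mod 360)

49.4028 cis(281°)


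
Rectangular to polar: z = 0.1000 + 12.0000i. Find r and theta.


r = sqrt(0.01+144) = sqrt(144.01) = 12.0004
theta = atan2(12, 0.1) = 89.5225 degrees

r = 12.0004, theta = 89.5225 degrees


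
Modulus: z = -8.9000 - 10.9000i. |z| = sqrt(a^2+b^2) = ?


|z| = sqrt((-8.9)^2 + (-10.9)^2) = sqrt(79.21 + 118.81) = sqrt(198.02) = 14.0720

|z| = 14.0720


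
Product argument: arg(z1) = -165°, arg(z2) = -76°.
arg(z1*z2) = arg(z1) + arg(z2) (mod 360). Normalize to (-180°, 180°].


arg(z1*z2) = -165° - 76° = -241°
Normalized to (-180°, 180°]: 119°

119°


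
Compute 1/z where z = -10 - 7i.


|z|^2 = 100+49 = 149
1/z = (-10 + 7i)/149

1/z = -0.0671 + 0.0470i


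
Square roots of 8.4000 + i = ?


|z| = sqrt(70.56+1) = 8.4593
sqrt((|z|+a)/2) = sqrt((8.4593+8.4)/2) = sqrt(8.4297) = 2.9034
sqrt((|z|-a)/2) = sqrt((8.4593-8.4)/2) = sqrt(0.0297) = 0.1722

±(2.9034 + 0.1722i) i.e. 2.9034 + 0.1722i and -2.9034 - 0.1722i


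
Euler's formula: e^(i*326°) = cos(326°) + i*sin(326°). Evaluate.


cos(326°) = 0.8290
sin(326°) = -0.5592

e^(i*326°) = 0.8290 - 0.5592i


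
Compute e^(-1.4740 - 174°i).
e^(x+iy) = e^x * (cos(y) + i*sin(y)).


e^-1.4740 = 0.22901
cos(-174°) = -0.9945
sin(-174°) = -0.1045
Real = 0.22901*(-0.9945) = -0.2278
Imag = 0.22901*(-0.1045) = -0.0239

-0.2278 - 0.0239i


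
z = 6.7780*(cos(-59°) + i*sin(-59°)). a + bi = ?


a = 6.7780*cos(-59°) = 6.7780*0.51504 = 3.4909
b = 6.7780*sin(-59°) = 6.7780*(-0.85717) = -5.8099

3.4909 - 5.8099i


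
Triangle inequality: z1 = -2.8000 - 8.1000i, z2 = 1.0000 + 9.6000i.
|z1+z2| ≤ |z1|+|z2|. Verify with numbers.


|z1| = sqrt((-2.8)^2 + (-8.1)^2) = sqrt(73.45) = 8.5703
|z2| = sqrt(1^2 + 9.6^2) = sqrt(93.16) = 9.6519
z1+z2 = -1.8000 + 1.5000i
|z1+z2| = sqrt(5.49) = 2.3431
|z1|+|z2| = 8.5703 + 9.6519 = 18.2222

|z1+z2| = 2.3431 ≤ |z1|+|z2| = 18.2222 (verified)


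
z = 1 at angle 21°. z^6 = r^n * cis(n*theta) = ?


r^6 = 1^6 = 1
n*theta = 6*21° = 126° = 126° (mod 360)
a = 1*cos(126°) = -0.5878
b = 1*sin(126°) = 0.8090

1 cis(126°) = -0.5878 + 0.8090i


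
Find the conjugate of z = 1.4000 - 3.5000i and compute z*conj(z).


z_bar = 1.4000 + 3.5000i
z*z_bar = 1.4^2 + (-3.5)^2 = 1.96 + 12.25 = 14.21

z_bar = 1.4000 + 3.5000i, z*z_bar = 14.21


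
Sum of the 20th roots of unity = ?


The sum of all 20th roots of unity is 0.
Geometric series: (1 - w^20)/(1 - w) = (1-1)/(1-w) = 0 since w^20 = 1, w ≠ 1.
Alternatively: coefficient of z^19 in z^20 - 1 is 0.

0


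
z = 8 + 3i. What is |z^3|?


|z| = sqrt(64+9) = sqrt(73) = 8.5440
|z^3| = |z|^3 = (sqrt(73))^3 = 73*sqrt(73)

|z^3| = 73*sqrt(73) ≈ 623.7123


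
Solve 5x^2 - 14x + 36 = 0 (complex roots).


disc = (-14)^2 - 4*5*36 = 196 - 720 = -524
sqrt(|disc|) = sqrt(524) = 22.8910
Real part = 14/(2*5) = 1.4000
Imag part = 22.8910/(2*5) = 2.2891

1.4000 ± 2.2891i


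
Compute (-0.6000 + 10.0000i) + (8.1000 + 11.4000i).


Real: -0.6 + 8.1 = 7.5
Imag: 10 + 11.4 = 21.4

7.5000 + 21.4000i


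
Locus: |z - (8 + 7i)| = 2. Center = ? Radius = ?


|z - z0| = r is a circle with center z0 and radius r.
Center = (8, 7), radius = 2

Circle with center (8, 7) and radius 2


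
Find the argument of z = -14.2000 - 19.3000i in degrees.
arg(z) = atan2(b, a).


Re = -14.2, Im = -19.3
arg = atan2(-19.3, -14.2) = -126.3438 degrees

arg(z) = -126.3438 degrees


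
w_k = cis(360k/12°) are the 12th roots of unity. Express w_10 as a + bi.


Angle = 360*10/12 = 300°
a = cos(300°) = 0.5000
b = sin(300°) = -0.8660

0.5000 - 0.8660i


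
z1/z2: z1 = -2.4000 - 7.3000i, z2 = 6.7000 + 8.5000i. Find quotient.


Conjugate of z2 = 6.7000 - 8.5000i
Numerator: (-2.4000 - 7.3000i)(6.7000 - 8.5000i) = -78.1300 - 28.5100i
Denominator: 6.7^2 + 8.5^2 = 117.14
Result = (-78.1300 - 28.5100i)/117.14

-0.6670 - 0.2434i


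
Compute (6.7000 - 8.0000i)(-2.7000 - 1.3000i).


Real = 6.7*(-2.7) - (-8)*(-1.3) = -18.09 - 10.4 = -28.49
Imag = 6.7*(-1.3) - (2.7)*(-8) = -8.71 + 21.6 = 12.89

-28.4900 + 12.8900i


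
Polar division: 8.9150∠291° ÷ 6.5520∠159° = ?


r = 8.9150 / 6.5520 = 1.3607
theta = 291° - 159° = 132° = 132° (mod 360)

1.3607 cis(132°)


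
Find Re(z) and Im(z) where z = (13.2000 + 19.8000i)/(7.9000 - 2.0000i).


Multiply by conjugate: (13.2000 + 19.8000i)(7.9000 + 2.0000i) / (7.9^2 + (-2)^2)
Numerator real = 13.2*7.9 + 19.8*(-2) = 64.68
Numerator imag = 19.8*7.9 - 13.2*(-2) = 182.82
Denominator = 66.41
Re(z) = 64.68/66.41 = 0.9739
Im(z) = 182.82/66.41 = 2.7529

Re(z) = 0.9739, Im(z) = 2.7529


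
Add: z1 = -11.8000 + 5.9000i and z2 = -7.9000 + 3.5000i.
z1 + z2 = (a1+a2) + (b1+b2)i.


Real: -11.8 - 7.9 = -19.7
Imag: 5.9 + 3.5 = 9.4

-19.7000 + 9.4000i


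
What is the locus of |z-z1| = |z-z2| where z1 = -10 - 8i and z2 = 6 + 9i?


Equal distances means the locus is the perpendicular bisector of z1 and z2.
Midpoint = ((-10+6)/2, (-8+9)/2) = (-2.0000, 0.5000)

Perpendicular bisector through (-2.0000, 0.5000)


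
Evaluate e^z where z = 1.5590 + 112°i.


e^1.5590 = 4.7541
cos(112°) = -0.3746
sin(112°) = 0.92718
Real = 4.7541*(-0.3746) = -1.7809
Imag = 4.7541*0.92718 = 4.4079

-1.7809 + 4.4079i


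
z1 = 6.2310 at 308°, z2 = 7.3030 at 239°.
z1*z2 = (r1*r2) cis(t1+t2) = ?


r = 6.2310 * 7.3030 = 45.5050
theta = 308° + 239° = 547° = 187° (mod 360)

45.5050 cis(187°)


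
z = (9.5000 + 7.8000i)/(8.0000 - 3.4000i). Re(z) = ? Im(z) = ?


Multiply by conjugate: (9.5000 + 7.8000i)(8.0000 + 3.4000i) / (8^2 + (-3.4)^2)
Numerator real = 9.5*8 + 7.8*(-3.4) = 49.48
Numerator imag = 7.8*8 - 9.5*(-3.4) = 94.7
Denominator = 75.56
Re(z) = 49.48/75.56 = 0.6548
Im(z) = 94.7/75.56 = 1.2533

Re(z) = 0.6548, Im(z) = 1.2533


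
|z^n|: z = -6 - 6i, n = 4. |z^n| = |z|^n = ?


|z| = sqrt(36+36) = sqrt(72) = 8.4853
|z^4| = |z|^4 = (sqrt(72))^4 = 72^2 = 5184

|z^4| = 5184


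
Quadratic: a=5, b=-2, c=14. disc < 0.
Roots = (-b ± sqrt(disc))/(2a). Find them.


disc = (-2)^2 - 4*5*14 = 4 - 280 = -276
sqrt(|disc|) = sqrt(276) = 16.6132
Real part = 2/(2*5) = 0.2000
Imag part = 16.6132/(2*5) = 1.6613

0.2000 ± 1.6613i


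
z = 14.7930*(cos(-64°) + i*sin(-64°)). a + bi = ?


a = 14.7930*cos(-64°) = 14.7930*0.43837 = 6.4848
b = 14.7930*sin(-64°) = 14.7930*(-0.8988) = -13.2959

6.4848 - 13.2959i


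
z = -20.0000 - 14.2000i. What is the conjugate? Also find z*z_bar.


z_bar = -20.0000 + 14.2000i
z*z_bar = (-20)^2 + (-14.2)^2 = 400 + 201.64 = 601.64

z_bar = -20.0000 + 14.2000i, z*z_bar = 601.64


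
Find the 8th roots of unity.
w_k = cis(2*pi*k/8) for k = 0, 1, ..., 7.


The 8th roots of unity are cis(360k/8°) for k=0..7
Angle step = 360/8 = 45°
Primitive root: cis(45°)
Primitive root = 0.7071 + 0.7071i

8 roots at angles: 0°, 45°, 90°, 135°, 180°, 225°, 270°, 315°


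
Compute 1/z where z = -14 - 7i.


|z|^2 = 196+49 = 245
1/z = (-14 + 7i)/245

1/z = -0.0571 + 0.0286i


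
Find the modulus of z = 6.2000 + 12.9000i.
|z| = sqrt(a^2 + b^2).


|z| = sqrt(6.2^2 + 12.9^2) = sqrt(38.44 + 166.41) = sqrt(204.85) = 14.3126

|z| = 14.3126


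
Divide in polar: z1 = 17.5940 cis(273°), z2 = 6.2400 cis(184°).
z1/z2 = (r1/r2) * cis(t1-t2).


r = 17.5940 / 6.2400 = 2.8196
theta = 273° - 184° = 89° = 89° (mod 360)

2.8196 cis(89°)


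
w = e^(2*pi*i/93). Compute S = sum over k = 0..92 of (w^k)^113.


The roots are w_k = w^k with w = e^(2*pi*i/93), and (w^k)^113 = (w^113)^k.
So S = 1 + u + u^2 + ... + u^(92) with u = w^113.
113 = 1*93 + 20, so 113 is not a multiple of 93: u = (w^93)^1 * w^20 = w^20 ≠ 1 (w is a primitive 93th root), while u^93 = (w^93)^113 = 1.
Geometric series: S = (1 - u^93)/(1 - u) = (1 - 1)/(1 - u) = 0

S = 0


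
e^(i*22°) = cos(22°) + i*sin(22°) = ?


cos(22°) = 0.9272
sin(22°) = 0.3746

e^(i*22°) = 0.9272 + 0.3746i


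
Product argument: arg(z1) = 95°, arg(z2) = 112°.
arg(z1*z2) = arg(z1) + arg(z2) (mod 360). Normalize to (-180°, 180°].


arg(z1*z2) = 95° + 112° = 207°
Normalized to (-180°, 180°]: -153°

-153°


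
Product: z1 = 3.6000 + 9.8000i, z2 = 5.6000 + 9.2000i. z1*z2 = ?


Real = 3.6*5.6 - 9.8*9.2 = 20.16 - 90.16 = -70
Imag = 3.6*9.2 + 5.6*9.8 = 33.12 + 54.88 = 88

-70.0000 + 88.0000i


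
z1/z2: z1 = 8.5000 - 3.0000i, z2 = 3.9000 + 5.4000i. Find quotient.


Conjugate of z2 = 3.9000 - 5.4000i
Numerator: (8.5000 - 3.0000i)(3.9000 - 5.4000i) = 16.9500 - 57.6000i
Denominator: 3.9^2 + 5.4^2 = 44.37
Result = (16.9500 - 57.6000i)/44.37

0.3820 - 1.2982i


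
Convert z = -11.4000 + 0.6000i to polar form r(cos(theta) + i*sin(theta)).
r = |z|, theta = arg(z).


r = sqrt(129.96+0.36) = sqrt(130.32) = 11.4158
theta = atan2(0.6, -11.4) = 176.9872 degrees

r = 11.4158, theta = 176.9872 degrees


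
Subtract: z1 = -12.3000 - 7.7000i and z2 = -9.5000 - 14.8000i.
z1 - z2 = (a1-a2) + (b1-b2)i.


Real: -12.3 + 9.5 = -2.8
Imag: -7.7 + 14.8 = 7.1

-2.8000 + 7.1000i


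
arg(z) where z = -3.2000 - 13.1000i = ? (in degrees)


Re = -3.2, Im = -13.1
arg = atan2(-13.1, -3.2) = -103.7271 degrees

arg(z) = -103.7271 degrees


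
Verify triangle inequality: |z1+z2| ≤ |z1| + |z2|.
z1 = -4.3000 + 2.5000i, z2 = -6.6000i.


|z1| = sqrt((-4.3)^2 + 2.5^2) = sqrt(24.74) = 4.9739
|z2| = sqrt(0^2 + (-6.6)^2) = sqrt(43.56) = 6.6000
z1+z2 = -4.3000 - 4.1000i
|z1+z2| = sqrt(35.3) = 5.9414
|z1|+|z2| = 4.9739 + 6.6000 = 11.5739

|z1+z2| = 5.9414 ≤ |z1|+|z2| = 11.5739 (verified)


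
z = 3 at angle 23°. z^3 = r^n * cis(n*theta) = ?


r^3 = 3^3 = 27
n*theta = 3*23° = 69° = 69° (mod 360)
a = 27*cos(69°) = 9.6759
b = 27*sin(69°) = 25.2067

27 cis(69°) = 9.6759 + 25.2067i


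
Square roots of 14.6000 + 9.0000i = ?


|z| = sqrt(213.16+81) = 17.1511
sqrt((|z|+a)/2) = sqrt((17.1511+14.6)/2) = sqrt(15.8755) = 3.9844
sqrt((|z|-a)/2) = sqrt((17.1511-14.6)/2) = sqrt(1.2755) = 1.1294

±(3.9844 + 1.1294i) i.e. 3.9844 + 1.1294i and -3.9844 - 1.1294i


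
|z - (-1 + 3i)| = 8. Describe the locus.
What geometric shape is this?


|z - z0| = r is a circle with center z0 and radius r.
Center = (-1, 3), radius = 8

Circle with center (-1, 3) and radius 8


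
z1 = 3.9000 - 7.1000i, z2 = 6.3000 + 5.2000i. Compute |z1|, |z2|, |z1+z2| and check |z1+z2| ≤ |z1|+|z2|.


|z1| = sqrt(3.9^2 + (-7.1)^2) = sqrt(65.62) = 8.1006
|z2| = sqrt(6.3^2 + 5.2^2) = sqrt(66.73) = 8.1688
z1+z2 = 10.2000 - 1.9000i
|z1+z2| = sqrt(107.65) = 10.3755
|z1|+|z2| = 8.1006 + 8.1688 = 16.2694

|z1+z2| = 10.3755 ≤ |z1|+|z2| = 16.2694 (verified)


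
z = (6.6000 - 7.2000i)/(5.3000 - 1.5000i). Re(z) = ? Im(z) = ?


Multiply by conjugate: (6.6000 - 7.2000i)(5.3000 + 1.5000i) / (5.3^2 + (-1.5)^2)
Numerator real = 6.6*5.3 - (7.2)*(-1.5) = 45.78
Numerator imag = -7.2*5.3 - 6.6*(-1.5) = -28.26
Denominator = 30.34
Re(z) = 45.78/30.34 = 1.5089
Im(z) = -28.26/30.34 = -0.9314

Re(z) = 1.5089, Im(z) = -0.9314


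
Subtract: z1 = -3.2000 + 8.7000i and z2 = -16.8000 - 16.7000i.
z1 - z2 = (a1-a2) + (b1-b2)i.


Real: -3.2 + 16.8 = 13.6
Imag: 8.7 + 16.7 = 25.4

13.6000 + 25.4000i


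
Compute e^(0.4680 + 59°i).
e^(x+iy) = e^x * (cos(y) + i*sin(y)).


e^0.4680 = 1.5968
cos(59°) = 0.515
sin(59°) = 0.85717
Real = 1.5968*0.515 = 0.8224
Imag = 1.5968*0.85717 = 1.3687

0.8224 + 1.3687i


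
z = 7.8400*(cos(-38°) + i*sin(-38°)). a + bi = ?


a = 7.8400*cos(-38°) = 7.8400*0.78801 = 6.1780
b = 7.8400*sin(-38°) = 7.8400*(-0.61566) = -4.8268

6.1780 - 4.8268i


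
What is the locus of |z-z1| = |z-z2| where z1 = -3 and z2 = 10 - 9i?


Equal distances means the locus is the perpendicular bisector of z1 and z2.
Midpoint = ((-3+10)/2, (0+(-9))/2) = (3.5000, -4.5000)

Perpendicular bisector through (3.5000, -4.5000)


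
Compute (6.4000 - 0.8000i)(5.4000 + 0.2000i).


Real = 6.4*5.4 - (-0.8)*0.2 = 34.56 - (-0.16) = 34.72
Imag = 6.4*0.2 + 5.4*(-0.8) = 1.28 - (4.32) = -3.04

34.7200 - 3.0400i


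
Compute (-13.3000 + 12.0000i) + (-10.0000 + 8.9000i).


Real: -13.3 - 10 = -23.3
Imag: 12 + 8.9 = 20.9

-23.3000 + 20.9000i


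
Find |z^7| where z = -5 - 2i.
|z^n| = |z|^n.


|z| = sqrt(25+4) = sqrt(29) = 5.3852
|z^7| = |z|^7 = (sqrt(29))^7 = 29^3 * sqrt(29) = 24389*sqrt(29)

|z^7| = 24389*sqrt(29) ≈ 131338.7845


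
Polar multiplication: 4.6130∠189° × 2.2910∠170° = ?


r = 4.6130 * 2.2910 = 10.5684
theta = 189° + 170° = 359° = 359° (mod 360)

10.5684 cis(359°)


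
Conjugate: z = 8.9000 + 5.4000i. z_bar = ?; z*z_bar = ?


z_bar = 8.9000 - 5.4000i
z*z_bar = 8.9^2 + 5.4^2 = 79.21 + 29.16 = 108.37

z_bar = 8.9000 - 5.4000i, z*z_bar = 108.37


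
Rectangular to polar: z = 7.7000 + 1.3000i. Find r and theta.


r = sqrt(59.29+1.69) = sqrt(60.98) = 7.8090
theta = atan2(1.3, 7.7) = 9.5829 degrees

r = 7.8090, theta = 9.5829 degrees


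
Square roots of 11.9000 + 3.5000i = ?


|z| = sqrt(141.61+12.25) = 12.4040
sqrt((|z|+a)/2) = sqrt((12.4040+11.9)/2) = sqrt(12.1520) = 3.4860
sqrt((|z|-a)/2) = sqrt((12.4040-11.9)/2) = sqrt(0.2520) = 0.5020

±(3.4860 + 0.5020i) i.e. 3.4860 + 0.5020i and -3.4860 - 0.5020i


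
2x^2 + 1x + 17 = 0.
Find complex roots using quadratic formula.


disc = 1^2 - 4*2*17 = 1 - 136 = -135
sqrt(|disc|) = sqrt(135) = 11.6190
Real part = -1/(2*2) = -0.2500
Imag part = 11.6190/(2*2) = 2.9047

-0.2500 ± 2.9047i


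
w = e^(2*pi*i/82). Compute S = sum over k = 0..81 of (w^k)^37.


The roots are w_k = w^k with w = e^(2*pi*i/82), and (w^k)^37 = (w^37)^k.
So S = 1 + u + u^2 + ... + u^(81) with u = w^37.
37 = 0*82 + 37, so 37 is not a multiple of 82: u = w^37 ≠ 1 (w is a primitive 82th root), while u^82 = (w^82)^37 = 1.
Geometric series: S = (1 - u^82)/(1 - u) = (1 - 1)/(1 - u) = 0

S = 0


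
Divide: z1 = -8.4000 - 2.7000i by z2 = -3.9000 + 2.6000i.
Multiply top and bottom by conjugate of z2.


Conjugate of z2 = -3.9000 - 2.6000i
Numerator: (-8.4000 - 2.7000i)(-3.9000 - 2.6000i) = 25.7400 + 32.3700i
Denominator: (-3.9)^2 + 2.6^2 = 21.97
Result = (25.7400 + 32.3700i)/21.97

1.1716 + 1.4734i


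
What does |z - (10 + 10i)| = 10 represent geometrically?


|z - z0| = r is a circle with center z0 and radius r.
Center = (10, 10), radius = 10

Circle with center (10, 10) and radius 10


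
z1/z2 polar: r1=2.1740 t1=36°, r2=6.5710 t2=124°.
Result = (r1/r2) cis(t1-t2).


r = 2.1740 / 6.5710 = 0.3308
theta = 36° - 124° = -88° = 272° (mod 360)

0.3308 cis(272°)


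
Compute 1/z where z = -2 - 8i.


|z|^2 = 4+64 = 68
1/z = (-2 + 8i)/68

1/z = -0.0294 + 0.1176i


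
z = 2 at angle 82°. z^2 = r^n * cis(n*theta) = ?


r^2 = 2^2 = 4
n*theta = 2*82° = 164° = 164° (mod 360)
a = 4*cos(164°) = -3.8450
b = 4*sin(164°) = 1.1025

4 cis(164°) = -3.8450 + 1.1025i


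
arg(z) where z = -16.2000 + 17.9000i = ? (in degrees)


Re = -16.2, Im = 17.9
arg = atan2(17.9, -16.2) = 132.1460 degrees

arg(z) = 132.1460 degrees


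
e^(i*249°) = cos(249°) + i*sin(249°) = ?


cos(249°) = -0.3584
sin(249°) = -0.9336

e^(i*249°) = -0.3584 - 0.9336i


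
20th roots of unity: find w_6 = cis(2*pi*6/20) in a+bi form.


Angle = 360*6/20 = 108°
a = cos(108°) = -0.3090
b = sin(108°) = 0.9511

-0.3090 + 0.9511i


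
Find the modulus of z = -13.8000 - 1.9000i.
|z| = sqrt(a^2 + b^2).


|z| = sqrt((-13.8)^2 + (-1.9)^2) = sqrt(190.44 + 3.61) = sqrt(194.05) = 13.9302

|z| = 13.9302


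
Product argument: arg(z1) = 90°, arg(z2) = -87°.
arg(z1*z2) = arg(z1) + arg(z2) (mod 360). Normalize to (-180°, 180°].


arg(z1*z2) = 90° - 87° = 3°
Normalized to (-180°, 180°]: 3°

3°


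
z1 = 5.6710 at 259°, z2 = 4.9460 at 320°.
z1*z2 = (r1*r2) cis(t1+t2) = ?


r = 5.6710 * 4.9460 = 28.0488
theta = 259° + 320° = 579° = 219° (mod 360)

28.0488 cis(219°)


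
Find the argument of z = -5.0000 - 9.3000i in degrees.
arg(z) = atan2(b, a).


Re = -5, Im = -9.3
arg = atan2(-9.3, -5) = -118.2640 degrees

arg(z) = -118.2640 degrees


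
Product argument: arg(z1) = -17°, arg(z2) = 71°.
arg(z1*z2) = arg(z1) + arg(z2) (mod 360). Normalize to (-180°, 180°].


arg(z1*z2) = -17° + 71° = 54°
Normalized to (-180°, 180°]: 54°

54°


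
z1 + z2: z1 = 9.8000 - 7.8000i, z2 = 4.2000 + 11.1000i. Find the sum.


Real: 9.8 + 4.2 = 14
Imag: -7.8 + 11.1 = 3.3

14.0000 + 3.3000i


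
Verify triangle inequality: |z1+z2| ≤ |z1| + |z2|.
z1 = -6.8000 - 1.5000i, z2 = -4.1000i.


|z1| = sqrt((-6.8)^2 + (-1.5)^2) = sqrt(48.49) = 6.9635
|z2| = sqrt(0^2 + (-4.1)^2) = sqrt(16.81) = 4.1000
z1+z2 = -6.8000 - 5.6000i
|z1+z2| = sqrt(77.6) = 8.8091
|z1|+|z2| = 6.9635 + 4.1000 = 11.0635

|z1+z2| = 8.8091 ≤ |z1|+|z2| = 11.0635 (verified)


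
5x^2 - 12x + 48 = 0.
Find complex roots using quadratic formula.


disc = (-12)^2 - 4*5*48 = 144 - 960 = -816
sqrt(|disc|) = sqrt(816) = 28.5657
Real part = 12/(2*5) = 1.2000
Imag part = 28.5657/(2*5) = 2.8566

1.2000 ± 2.8566i


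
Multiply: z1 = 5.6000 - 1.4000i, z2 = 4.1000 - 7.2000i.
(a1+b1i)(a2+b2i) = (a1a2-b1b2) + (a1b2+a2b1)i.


Real = 5.6*4.1 - (-1.4)*(-7.2) = 22.96 - 10.08 = 12.88
Imag = 5.6*(-7.2) + 4.1*(-1.4) = -40.32 - (5.74) = -46.06

12.8800 - 46.0600i


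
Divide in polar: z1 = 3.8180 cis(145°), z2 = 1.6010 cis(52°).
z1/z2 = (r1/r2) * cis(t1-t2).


r = 3.8180 / 1.6010 = 2.3848
theta = 145° - 52° = 93° = 93° (mod 360)

2.3848 cis(93°)


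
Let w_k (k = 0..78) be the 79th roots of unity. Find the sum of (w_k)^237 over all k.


The roots are w_k = w^k with w = e^(2*pi*i/79), and (w^k)^237 = (w^237)^k.
So S = 1 + u + u^2 + ... + u^(78) with u = w^237.
237 = 3*79 + 0, so 237 is a multiple of 79 and u = (w^79)^3 = 1.
Every one of the 79 terms equals 1: S = 79

S = 79


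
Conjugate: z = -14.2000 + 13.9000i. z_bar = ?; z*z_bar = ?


z_bar = -14.2000 - 13.9000i
z*z_bar = (-14.2)^2 + 13.9^2 = 201.64 + 193.21 = 394.85

z_bar = -14.2000 - 13.9000i, z*z_bar = 394.85


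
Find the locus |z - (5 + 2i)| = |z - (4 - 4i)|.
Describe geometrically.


Equal distances means the locus is the perpendicular bisector of z1 and z2.
Midpoint = ((5+4)/2, (2+(-4))/2) = (4.5000, -1.0000)

Perpendicular bisector through (4.5000, -1.0000)


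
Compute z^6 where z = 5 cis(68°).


r^6 = 5^6 = 15625
n*theta = 6*68° = 408° = 48° (mod 360)
a = 15625*cos(48°) = 10455.1657
b = 15625*sin(48°) = 11611.6379

15625 cis(48°) = 10455.1657 + 11611.6379i


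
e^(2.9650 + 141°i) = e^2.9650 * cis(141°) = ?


e^2.9650 = 19.3947
cos(141°) = -0.777146
sin(141°) = 0.62932
Real = 19.3947*(-0.777146) = -15.0725
Imag = 19.3947*0.62932 = 12.2055

-15.0725 + 12.2055i


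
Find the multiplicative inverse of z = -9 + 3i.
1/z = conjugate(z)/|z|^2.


|z|^2 = 81+9 = 90
1/z = (-9 - 3i)/90

1/z = -0.1000 - 0.0333i


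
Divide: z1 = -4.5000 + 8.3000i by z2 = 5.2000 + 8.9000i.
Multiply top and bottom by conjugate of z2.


Conjugate of z2 = 5.2000 - 8.9000i
Numerator: (-4.5000 + 8.3000i)(5.2000 - 8.9000i) = 50.4700 + 83.2100i
Denominator: 5.2^2 + 8.9^2 = 106.25
Result = (50.4700 + 83.2100i)/106.25

0.4750 + 0.7832i


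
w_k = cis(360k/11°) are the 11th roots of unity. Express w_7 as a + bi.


Angle = 360*7/11 = 229.0909°
a = cos(229.0909°) = -0.6549
b = sin(229.0909°) = -0.7557

-0.6549 - 0.7557i


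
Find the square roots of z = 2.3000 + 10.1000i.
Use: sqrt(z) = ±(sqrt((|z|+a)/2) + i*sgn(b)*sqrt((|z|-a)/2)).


|z| = sqrt(5.29+102.01) = 10.3586
sqrt((|z|+a)/2) = sqrt((10.3586+2.3)/2) = sqrt(6.3293) = 2.5158
sqrt((|z|-a)/2) = sqrt((10.3586-2.3)/2) = sqrt(4.0293) = 2.0073

±(2.5158 + 2.0073i) i.e. 2.5158 + 2.0073i and -2.5158 - 2.0073i


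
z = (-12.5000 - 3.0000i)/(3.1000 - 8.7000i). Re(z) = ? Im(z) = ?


Multiply by conjugate: (-12.5000 - 3.0000i)(3.1000 + 8.7000i) / (3.1^2 + (-8.7)^2)
Numerator real = -12.5*3.1 - (3)*(-8.7) = -12.65
Numerator imag = -3*3.1 - (-12.5)*(-8.7) = -118.05
Denominator = 85.3
Re(z) = -12.65/85.3 = -0.1483
Im(z) = -118.05/85.3 = -1.3839

Re(z) = -0.1483, Im(z) = -1.3839


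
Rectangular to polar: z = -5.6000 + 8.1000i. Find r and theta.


r = sqrt(31.36+65.61) = sqrt(96.97) = 9.8473
theta = atan2(8.1, -5.6) = 124.6584 degrees

r = 9.8473, theta = 124.6584 degrees


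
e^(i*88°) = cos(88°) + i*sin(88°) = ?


cos(88°) = 0.0349
sin(88°) = 0.9994

e^(i*88°) = 0.0349 + 0.9994i


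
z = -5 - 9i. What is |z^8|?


|z| = sqrt(25+81) = sqrt(106) = 10.2956
|z^8| = |z|^8 = (sqrt(106))^8 = 106^4 = 126247696

|z^8| = 126247696


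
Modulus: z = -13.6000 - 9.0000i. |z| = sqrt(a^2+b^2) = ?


|z| = sqrt((-13.6)^2 + (-9)^2) = sqrt(184.96 + 81) = sqrt(265.96) = 16.3083

|z| = 16.3083


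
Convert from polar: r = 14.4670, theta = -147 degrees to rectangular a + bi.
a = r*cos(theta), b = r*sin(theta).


a = 14.4670*cos(-147°) = 14.4670*(-0.83867) = -12.1330
b = 14.4670*sin(-147°) = 14.4670*(-0.54464) = -7.8793

-12.1330 - 7.8793i


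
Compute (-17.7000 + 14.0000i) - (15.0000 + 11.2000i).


Real: -17.7 - 15 = -32.7
Imag: 14 - 11.2 = 2.8

-32.7000 + 2.8000i


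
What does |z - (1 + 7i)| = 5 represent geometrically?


|z - z0| = r is a circle with center z0 and radius r.
Center = (1, 7), radius = 5

Circle with center (1, 7) and radius 5


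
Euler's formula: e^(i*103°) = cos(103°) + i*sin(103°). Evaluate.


cos(103°) = -0.2250
sin(103°) = 0.9744

e^(i*103°) = -0.2250 + 0.9744i


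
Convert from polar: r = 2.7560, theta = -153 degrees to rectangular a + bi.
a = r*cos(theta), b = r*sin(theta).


a = 2.7560*cos(-153°) = 2.7560*(-0.891) = -2.4556
b = 2.7560*sin(-153°) = 2.7560*(-0.454) = -1.2512

-2.4556 - 1.2512i


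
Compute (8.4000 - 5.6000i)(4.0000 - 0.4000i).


Real = 8.4*4 - (-5.6)*(-0.4) = 33.6 - 2.24 = 31.36
Imag = 8.4*(-0.4) + 4*(-5.6) = -3.36 - (22.4) = -25.76

31.3600 - 25.7600i


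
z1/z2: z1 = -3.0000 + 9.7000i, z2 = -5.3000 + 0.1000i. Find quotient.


Conjugate of z2 = -5.3000 - 0.1000i
Numerator: (-3.0000 + 9.7000i)(-5.3000 - 0.1000i) = 16.8700 - 51.1100i
Denominator: (-5.3)^2 + 0.1^2 = 28.1
Result = (16.8700 - 51.1100i)/28.1

0.6004 - 1.8189i


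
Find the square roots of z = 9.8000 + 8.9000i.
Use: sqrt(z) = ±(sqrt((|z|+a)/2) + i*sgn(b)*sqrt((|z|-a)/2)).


|z| = sqrt(96.04+79.21) = 13.2382
sqrt((|z|+a)/2) = sqrt((13.2382+9.8)/2) = sqrt(11.5191) = 3.3940
sqrt((|z|-a)/2) = sqrt((13.2382-9.8)/2) = sqrt(1.7191) = 1.3111

±(3.3940 + 1.3111i) i.e. 3.3940 + 1.3111i and -3.3940 - 1.3111i


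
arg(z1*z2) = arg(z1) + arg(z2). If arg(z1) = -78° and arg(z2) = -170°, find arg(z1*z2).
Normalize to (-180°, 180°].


arg(z1*z2) = -78° - 170° = -248°
Normalized to (-180°, 180°]: 112°

112°


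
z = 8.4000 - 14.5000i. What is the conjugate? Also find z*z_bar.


z_bar = 8.4000 + 14.5000i
z*z_bar = 8.4^2 + (-14.5)^2 = 70.56 + 210.25 = 280.81

z_bar = 8.4000 + 14.5000i, z*z_bar = 280.81


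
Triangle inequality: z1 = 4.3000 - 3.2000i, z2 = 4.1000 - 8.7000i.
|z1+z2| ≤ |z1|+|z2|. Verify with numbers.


|z1| = sqrt(4.3^2 + (-3.2)^2) = sqrt(28.73) = 5.3600
|z2| = sqrt(4.1^2 + (-8.7)^2) = sqrt(92.5) = 9.6177
z1+z2 = 8.4000 - 11.9000i
|z1+z2| = sqrt(212.17) = 14.5661
|z1|+|z2| = 5.3600 + 9.6177 = 14.9777

|z1+z2| = 14.5661 ≤ |z1|+|z2| = 14.9777 (verified)
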